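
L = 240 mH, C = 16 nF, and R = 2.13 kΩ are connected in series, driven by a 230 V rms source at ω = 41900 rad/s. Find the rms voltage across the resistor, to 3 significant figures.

X_L = ωL = 10100 Ω
X_C = 1/(ωC) = 1490 Ω
Net reactance X = X_L − X_C = 8560 Ω
Z = 2130 + j8560 Ω
|Z| = √(2130² + 8560²) = 8830 Ω
I = V/|Z| = 26.1 mA
V_R = I·|Z_R| = 0.0261 × 2130 = 55.5 V

55.5 V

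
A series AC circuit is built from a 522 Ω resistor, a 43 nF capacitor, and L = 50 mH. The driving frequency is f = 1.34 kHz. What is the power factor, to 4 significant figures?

ω = 2πf = 8419 rad/s
X_L = ωL = 421.0 Ω
X_C = 1/(ωC) = 2762 Ω
Net reactance X = X_L − X_C = -2341 Ω
Z = 522.0 − j2341 Ω
|Z| = √(522.0² + 2341²) = 2399 Ω
∠Z = arctan(-2341/522.0) = -77.43°
cos φ = cos(-77.43°) = 0.2176

0.2176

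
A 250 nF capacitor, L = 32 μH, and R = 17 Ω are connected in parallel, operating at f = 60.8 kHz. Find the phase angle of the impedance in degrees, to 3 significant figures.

-13.1°

ω = 2πf = 382000 rad/s
X_L = ωL = 12.2 Ω
X_C = 1/(ωC) = 10.5 Ω
Parallel: admittances add. Y = 1/R + 1/(jωL) + jωC
Y = (0.0588 + j0.0137) S
|Y| = 0.0604 S → |Z| = 1/|Y| = 16.6 Ω, ∠Z = −∠Y = -13.1°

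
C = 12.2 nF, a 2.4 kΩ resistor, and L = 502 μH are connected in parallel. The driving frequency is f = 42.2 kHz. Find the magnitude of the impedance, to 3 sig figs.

233 Ω

ω = 2πf = 265200 rad/s
X_L = ωL = 133 Ω
X_C = 1/(ωC) = 309 Ω
Parallel: admittances add. Y = 1/R + 1/(jωL) + jωC
Y = (0.000417 − j0.00428) S
|Y| = 0.00430 S → |Z| = 1/|Y| = 233 Ω, ∠Z = −∠Y = 84.4°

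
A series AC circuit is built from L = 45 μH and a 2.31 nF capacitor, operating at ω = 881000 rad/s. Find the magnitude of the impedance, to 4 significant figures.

451.7 Ω

X_L = ωL = 39.65 Ω
X_C = 1/(ωC) = 491.4 Ω
Net reactance X = X_L − X_C = -451.7 Ω
Z = − j451.7 Ω
|Z| = √(0² + 451.7²) = 451.7 Ω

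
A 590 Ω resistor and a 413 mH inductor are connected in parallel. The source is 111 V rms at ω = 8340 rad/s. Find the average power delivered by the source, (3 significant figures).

X_L = ωL = 3440 Ω
Parallel: admittances add. Y = 1/R + 1/(jωL)
Y = (0.00169 − j0.000290) S
|Y| = 0.00172 S → |Z| = 1/|Y| = 582 Ω, ∠Z = −∠Y = 9.72°
I = V/|Z| = 191 mA
P = VI cos φ = 111 × 0.191 × cos(9.72°) = 20.9 W

20.9 W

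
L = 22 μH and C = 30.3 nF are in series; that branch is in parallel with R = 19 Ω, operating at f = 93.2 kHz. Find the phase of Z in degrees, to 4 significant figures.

ω = 2πf = 585600 rad/s
X_L = ωL = 12.88 Ω
X_C = 1/(ωC) = 56.36 Ω
Branch 1: Z₁ = R = 19.00 Ω
Branch 2 (series LC): Z₂ = j(X_L − X_C) = −j43.48 Ω
Parallel: Z = Z₁Z₂/(Z₁+Z₂), |Z| = 17.41 Ω, ∠Z = -23.61°

-23.61°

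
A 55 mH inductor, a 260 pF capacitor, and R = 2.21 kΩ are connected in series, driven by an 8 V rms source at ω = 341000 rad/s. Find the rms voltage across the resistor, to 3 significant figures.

2.27 V

X_L = ωL = 18800 Ω
X_C = 1/(ωC) = 11300 Ω
Net reactance X = X_L − X_C = 7480 Ω
Z = 2210 + j7480 Ω
|Z| = √(2210² + 7480²) = 7800 Ω
I = V/|Z| = 1.03 mA
V_R = I·|Z_R| = 0.00103 × 2210 = 2.27 V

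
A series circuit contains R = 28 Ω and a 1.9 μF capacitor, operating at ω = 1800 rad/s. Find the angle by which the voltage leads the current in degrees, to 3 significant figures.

X_C = 1/(ωC) = 292 Ω
Z = 28.0 − j292 Ω
|Z| = √(28.0² + 292²) = 294 Ω
∠Z = arctan(-292/28.0) = -84.5°

-84.5°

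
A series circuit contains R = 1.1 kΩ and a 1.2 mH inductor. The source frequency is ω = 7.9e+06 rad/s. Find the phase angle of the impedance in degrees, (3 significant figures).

83.4°

X_L = ωL = 9480 Ω
Z = 1100 + j9480 Ω
|Z| = √(1100² + 9480²) = 9540 Ω
∠Z = arctan(9480/1100) = 83.4°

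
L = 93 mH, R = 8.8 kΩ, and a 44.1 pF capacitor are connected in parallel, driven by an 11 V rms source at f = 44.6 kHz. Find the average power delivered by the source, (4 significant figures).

ω = 2πf = 280200 rad/s
X_L = ωL = 26060 Ω
X_C = 1/(ωC) = 80920 Ω
Parallel: admittances add. Y = 1/R + 1/(jωL) + jωC
Y = (0.0001136 − j2.601e-05) S
|Y| = 0.0001166 S → |Z| = 1/|Y| = 8578 Ω, ∠Z = −∠Y = 12.89°
I = V/|Z| = 1.282 mA
P = VI cos φ = 11 × 0.001282 × cos(12.89°) = 13.75 mW

13.75 mW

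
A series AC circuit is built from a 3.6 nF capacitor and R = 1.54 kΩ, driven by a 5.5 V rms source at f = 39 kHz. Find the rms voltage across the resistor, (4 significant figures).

ω = 2πf = 245000 rad/s
X_C = 1/(ωC) = 1134 Ω
Z = 1540 − j1134 Ω
|Z| = √(1540² + 1134²) = 1912 Ω
I = V/|Z| = 2.876 mA
V_R = I·|Z_R| = 0.002876 × 1540 = 4.429 V

4.429 V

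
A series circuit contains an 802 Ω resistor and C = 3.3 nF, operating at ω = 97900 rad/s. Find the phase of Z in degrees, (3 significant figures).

-75.5°

X_C = 1/(ωC) = 3100 Ω
Z = 802 − j3100 Ω
|Z| = √(802² + 3100²) = 3200 Ω
∠Z = arctan(-3100/802) = -75.5°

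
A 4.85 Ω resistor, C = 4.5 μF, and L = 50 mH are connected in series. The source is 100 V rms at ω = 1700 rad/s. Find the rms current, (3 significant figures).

2.18 A

X_L = ωL = 85.0 Ω
X_C = 1/(ωC) = 131 Ω
Net reactance X = X_L − X_C = -45.7 Ω
Z = 4.85 − j45.7 Ω
|Z| = √(4.85² + 45.7²) = 46.0 Ω
I = V/|Z| = 100/46.0 = 2.18 A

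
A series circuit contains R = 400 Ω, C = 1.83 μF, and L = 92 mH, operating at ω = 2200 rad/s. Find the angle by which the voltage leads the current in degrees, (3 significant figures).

X_L = ωL = 202 Ω
X_C = 1/(ωC) = 248 Ω
Net reactance X = X_L − X_C = -46.0 Ω
Z = 400 − j46.0 Ω
|Z| = √(400² + 46.0²) = 403 Ω
∠Z = arctan(-46.0/400) = -6.56°

-6.56°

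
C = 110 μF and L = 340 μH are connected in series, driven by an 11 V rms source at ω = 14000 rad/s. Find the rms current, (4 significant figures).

X_L = ωL = 4.760 Ω
X_C = 1/(ωC) = 0.6494 Ω
Net reactance X = X_L − X_C = 4.111 Ω
Z = j4.111 Ω
|Z| = √(0² + 4.111²) = 4.111 Ω
I = V/|Z| = 11/4.111 = 2.676 A

2.676 A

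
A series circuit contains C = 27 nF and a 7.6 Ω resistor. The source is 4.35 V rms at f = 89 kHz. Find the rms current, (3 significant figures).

ω = 2πf = 559200 rad/s
X_C = 1/(ωC) = 66.2 Ω
Z = 7.60 − j66.2 Ω
|Z| = √(7.60² + 66.2²) = 66.7 Ω
I = V/|Z| = 4.35/66.7 = 65.3 mA

65.3 mA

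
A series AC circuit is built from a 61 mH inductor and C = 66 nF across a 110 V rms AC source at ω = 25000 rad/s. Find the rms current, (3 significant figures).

X_L = ωL = 1520 Ω
X_C = 1/(ωC) = 606 Ω
Net reactance X = X_L − X_C = 919 Ω
Z = j919 Ω
|Z| = √(0² + 919²) = 919 Ω
I = V/|Z| = 110/919 = 120 mA

120 mA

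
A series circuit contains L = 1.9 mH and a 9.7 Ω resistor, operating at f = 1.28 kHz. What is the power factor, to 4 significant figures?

0.5359

ω = 2πf = 8042 rad/s
X_L = ωL = 15.28 Ω
Z = 9.700 + j15.28 Ω
|Z| = √(9.700² + 15.28²) = 18.10 Ω
∠Z = arctan(15.28/9.700) = 57.59°
cos φ = cos(57.59°) = 0.5359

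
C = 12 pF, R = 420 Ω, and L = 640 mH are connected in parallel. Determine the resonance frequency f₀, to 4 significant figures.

ω₀ = 1/√(LC) = 1/√(0.64 × 1.2e-11) = 360800 rad/s
f₀ = ω₀/(2π) = 57.43 kHz

57.43 kHz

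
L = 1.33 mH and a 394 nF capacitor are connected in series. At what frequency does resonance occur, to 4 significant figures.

6.953 kHz

ω₀ = 1/√(LC) = 1/√(0.00133 × 3.94e-07) = 43680 rad/s
f₀ = ω₀/(2π) = 6.953 kHz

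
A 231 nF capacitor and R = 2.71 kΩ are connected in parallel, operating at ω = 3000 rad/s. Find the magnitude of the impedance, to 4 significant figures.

X_C = 1/(ωC) = 1443 Ω
Parallel: admittances add. Y = 1/R + jωC
Y = (0.0003690 + j0.0006930) S
|Y| = 0.0007851 S → |Z| = 1/|Y| = 1274 Ω, ∠Z = −∠Y = -61.97°

1274 Ω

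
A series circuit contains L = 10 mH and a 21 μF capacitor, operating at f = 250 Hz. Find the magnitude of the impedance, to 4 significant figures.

14.61 Ω

ω = 2πf = 1571 rad/s
X_L = ωL = 15.71 Ω
X_C = 1/(ωC) = 30.32 Ω
Net reactance X = X_L − X_C = -14.61 Ω
Z = − j14.61 Ω
|Z| = √(0² + 14.61²) = 14.61 Ω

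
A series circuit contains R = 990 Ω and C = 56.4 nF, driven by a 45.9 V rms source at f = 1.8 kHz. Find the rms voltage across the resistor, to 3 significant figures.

24.5 V

ω = 2πf = 11310 rad/s
X_C = 1/(ωC) = 1570 Ω
Z = 990 − j1570 Ω
|Z| = √(990² + 1570²) = 1850 Ω
I = V/|Z| = 24.8 mA
V_R = I·|Z_R| = 0.0248 × 990 = 24.5 V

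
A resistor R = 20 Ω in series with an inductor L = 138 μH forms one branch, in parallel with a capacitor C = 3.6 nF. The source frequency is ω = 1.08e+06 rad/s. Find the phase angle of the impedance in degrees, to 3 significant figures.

71.9°

X_L = ωL = 149 Ω
X_C = 1/(ωC) = 257 Ω
Branch 1 (R+jX_L): Z₁ = 20.0 + j149 Ω, |Z₁| = 150 Ω
Branch 2 (−jX_C): Z₂ = −j257 Ω
Parallel: Z = Z₁Z₂/(Z₁+Z₂), |Z| = 352 Ω, ∠Z = 71.9°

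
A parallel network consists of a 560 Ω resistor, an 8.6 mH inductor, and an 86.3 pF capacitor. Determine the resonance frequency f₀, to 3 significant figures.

185 kHz

ω₀ = 1/√(LC) = 1/√(0.0086 × 8.63e-11) = 1.161e+06 rad/s
f₀ = ω₀/(2π) = 185 kHz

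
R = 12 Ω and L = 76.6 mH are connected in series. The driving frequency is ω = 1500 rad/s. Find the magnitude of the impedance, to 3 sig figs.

116 Ω

X_L = ωL = 115 Ω
Z = 12.0 + j115 Ω
|Z| = √(12.0² + 115²) = 116 Ω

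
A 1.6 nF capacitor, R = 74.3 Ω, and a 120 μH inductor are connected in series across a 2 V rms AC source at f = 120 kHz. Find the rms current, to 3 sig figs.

2.69 mA

ω = 2πf = 754000 rad/s
X_L = ωL = 90.5 Ω
X_C = 1/(ωC) = 829 Ω
Net reactance X = X_L − X_C = -738 Ω
Z = 74.3 − j738 Ω
|Z| = √(74.3² + 738²) = 742 Ω
I = V/|Z| = 2/742 = 2.69 mA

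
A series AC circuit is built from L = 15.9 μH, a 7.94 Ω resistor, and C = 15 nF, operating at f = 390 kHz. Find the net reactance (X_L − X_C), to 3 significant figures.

11.8 Ω

ω = 2πf = 2.45e+06 rad/s
X_L = ωL = 39.0 Ω
X_C = 1/(ωC) = 27.2 Ω
X = 39.0 − 27.2 = 11.8 Ω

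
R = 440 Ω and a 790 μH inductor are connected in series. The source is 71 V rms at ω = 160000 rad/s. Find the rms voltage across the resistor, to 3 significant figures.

X_L = ωL = 126 Ω
Z = 440 + j126 Ω
|Z| = √(440² + 126²) = 458 Ω
I = V/|Z| = 155 mA
V_R = I·|Z_R| = 0.155 × 440 = 68.2 V

68.2 V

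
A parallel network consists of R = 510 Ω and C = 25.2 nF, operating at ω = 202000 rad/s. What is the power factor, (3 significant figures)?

X_C = 1/(ωC) = 196 Ω
Parallel: admittances add. Y = 1/R + jωC
Y = (0.00196 + j0.00509) S
|Y| = 0.00545 S → |Z| = 1/|Y| = 183 Ω, ∠Z = −∠Y = -68.9°
cos φ = cos(-68.9°) = 0.359

0.359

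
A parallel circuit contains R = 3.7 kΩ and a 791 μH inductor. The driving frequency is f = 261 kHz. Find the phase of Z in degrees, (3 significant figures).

ω = 2πf = 1.64e+06 rad/s
X_L = ωL = 1300 Ω
Parallel: admittances add. Y = 1/R + 1/(jωL)
Y = (0.000270 − j0.000771) S
|Y| = 0.000817 S → |Z| = 1/|Y| = 1220 Ω, ∠Z = −∠Y = 70.7°

70.7°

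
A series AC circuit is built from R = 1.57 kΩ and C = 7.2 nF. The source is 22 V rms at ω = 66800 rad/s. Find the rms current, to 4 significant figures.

X_C = 1/(ωC) = 2079 Ω
Z = 1570 − j2079 Ω
|Z| = √(1570² + 2079²) = 2605 Ω
I = V/|Z| = 22/2605 = 8.444 mA

8.444 mA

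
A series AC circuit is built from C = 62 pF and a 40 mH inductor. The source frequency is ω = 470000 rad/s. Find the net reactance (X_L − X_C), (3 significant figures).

X_L = ωL = 18800 Ω
X_C = 1/(ωC) = 34300 Ω
X = 18800 − 34300 = -15500 Ω

-15500 Ω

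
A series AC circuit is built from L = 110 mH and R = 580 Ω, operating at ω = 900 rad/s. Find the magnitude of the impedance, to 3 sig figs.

588 Ω

X_L = ωL = 99.0 Ω
Z = 580 + j99.0 Ω
|Z| = √(580² + 99.0²) = 588 Ω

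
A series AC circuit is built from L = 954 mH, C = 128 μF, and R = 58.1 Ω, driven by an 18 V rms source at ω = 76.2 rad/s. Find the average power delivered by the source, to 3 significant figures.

X_L = ωL = 72.7 Ω
X_C = 1/(ωC) = 103 Ω
Net reactance X = X_L − X_C = -29.8 Ω
Z = 58.1 − j29.8 Ω
|Z| = √(58.1² + 29.8²) = 65.3 Ω
∠Z = arctan(-29.8/58.1) = -27.2°
I = V/|Z| = 276 mA
P = VI cos φ = 18 × 0.276 × cos(-27.2°) = 4.41 W

4.41 W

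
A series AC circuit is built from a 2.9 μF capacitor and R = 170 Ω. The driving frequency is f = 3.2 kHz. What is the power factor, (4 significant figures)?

ω = 2πf = 20110 rad/s
X_C = 1/(ωC) = 17.15 Ω
Z = 170.0 − j17.15 Ω
|Z| = √(170.0² + 17.15²) = 170.9 Ω
∠Z = arctan(-17.15/170.0) = -5.761°
cos φ = cos(-5.761°) = 0.9949

0.9949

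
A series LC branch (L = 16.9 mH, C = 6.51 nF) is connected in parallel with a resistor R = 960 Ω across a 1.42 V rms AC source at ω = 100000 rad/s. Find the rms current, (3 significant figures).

X_L = ωL = 1690 Ω
X_C = 1/(ωC) = 1540 Ω
Branch 1: Z₁ = R = 960 Ω
Branch 2 (series LC): Z₂ = j(X_L − X_C) = j154 Ω
Parallel: Z = Z₁Z₂/(Z₁+Z₂), |Z| = 152 Ω, ∠Z = 80.9°
I = V/|Z| = 1.42/152 = 9.34 mA

9.34 mA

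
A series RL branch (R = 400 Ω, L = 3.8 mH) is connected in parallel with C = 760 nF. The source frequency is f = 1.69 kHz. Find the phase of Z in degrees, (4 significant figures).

ω = 2πf = 10620 rad/s
X_L = ωL = 40.35 Ω
X_C = 1/(ωC) = 123.9 Ω
Branch 1 (R+jX_L): Z₁ = 400.0 + j40.35 Ω, |Z₁| = 402.0 Ω
Branch 2 (−jX_C): Z₂ = −j123.9 Ω
Parallel: Z = Z₁Z₂/(Z₁+Z₂), |Z| = 121.9 Ω, ∠Z = -72.44°

-72.44°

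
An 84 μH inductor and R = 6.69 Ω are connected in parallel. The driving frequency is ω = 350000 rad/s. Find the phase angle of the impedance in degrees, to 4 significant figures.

X_L = ωL = 29.40 Ω
Parallel: admittances add. Y = 1/R + 1/(jωL)
Y = (0.1495 − j0.03401) S
|Y| = 0.1533 S → |Z| = 1/|Y| = 6.523 Ω, ∠Z = −∠Y = 12.82°

12.82°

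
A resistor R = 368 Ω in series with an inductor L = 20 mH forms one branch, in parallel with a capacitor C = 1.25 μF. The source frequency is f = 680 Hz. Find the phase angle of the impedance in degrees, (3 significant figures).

-61.5°

ω = 2πf = 4273 rad/s
X_L = ωL = 85.5 Ω
X_C = 1/(ωC) = 187 Ω
Branch 1 (R+jX_L): Z₁ = 368 + j85.5 Ω, |Z₁| = 378 Ω
Branch 2 (−jX_C): Z₂ = −j187 Ω
Parallel: Z = Z₁Z₂/(Z₁+Z₂), |Z| = 185 Ω, ∠Z = -61.5°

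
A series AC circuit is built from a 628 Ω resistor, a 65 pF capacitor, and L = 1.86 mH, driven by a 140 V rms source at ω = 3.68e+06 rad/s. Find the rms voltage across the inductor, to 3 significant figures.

350 V

X_L = ωL = 6840 Ω
X_C = 1/(ωC) = 4180 Ω
Net reactance X = X_L − X_C = 2660 Ω
Z = 628 + j2660 Ω
|Z| = √(628² + 2660²) = 2740 Ω
I = V/|Z| = 51.1 mA
V_L = I·|Z_L| = 0.0511 × 6840 = 350 V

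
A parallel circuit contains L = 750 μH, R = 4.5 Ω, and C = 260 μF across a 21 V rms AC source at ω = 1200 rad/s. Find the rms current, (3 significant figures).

17.4 A

X_L = ωL = 0.900 Ω
X_C = 1/(ωC) = 3.21 Ω
Parallel: admittances add. Y = 1/R + 1/(jωL) + jωC
Y = (0.222 − j0.799) S
|Y| = 0.829 S → |Z| = 1/|Y| = 1.21 Ω, ∠Z = −∠Y = 74.5°
I = V/|Z| = 21/1.21 = 17.4 A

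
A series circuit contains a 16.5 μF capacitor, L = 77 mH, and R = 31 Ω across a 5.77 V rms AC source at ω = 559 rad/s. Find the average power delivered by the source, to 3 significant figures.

197 mW

X_L = ωL = 43.0 Ω
X_C = 1/(ωC) = 108 Ω
Net reactance X = X_L − X_C = -65.4 Ω
Z = 31.0 − j65.4 Ω
|Z| = √(31.0² + 65.4²) = 72.4 Ω
∠Z = arctan(-65.4/31.0) = -64.6°
I = V/|Z| = 79.7 mA
P = VI cos φ = 5.77 × 0.0797 × cos(-64.6°) = 197 mW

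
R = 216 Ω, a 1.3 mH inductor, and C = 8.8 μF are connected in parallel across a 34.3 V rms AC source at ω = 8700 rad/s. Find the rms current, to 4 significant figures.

436.6 mA

X_L = ωL = 11.31 Ω
X_C = 1/(ωC) = 13.06 Ω
Parallel: admittances add. Y = 1/R + 1/(jωL) + jωC
Y = (0.004630 − j0.01186) S
|Y| = 0.01273 S → |Z| = 1/|Y| = 78.56 Ω, ∠Z = −∠Y = 68.67°
I = V/|Z| = 34.3/78.56 = 436.6 mA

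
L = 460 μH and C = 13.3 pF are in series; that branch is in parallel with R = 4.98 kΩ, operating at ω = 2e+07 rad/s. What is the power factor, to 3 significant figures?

X_L = ωL = 9200 Ω
X_C = 1/(ωC) = 3760 Ω
Branch 1: Z₁ = R = 4980 Ω
Branch 2 (series LC): Z₂ = j(X_L − X_C) = j5440 Ω
Parallel: Z = Z₁Z₂/(Z₁+Z₂), |Z| = 3670 Ω, ∠Z = 42.5°
cos φ = cos(42.5°) = 0.738

0.738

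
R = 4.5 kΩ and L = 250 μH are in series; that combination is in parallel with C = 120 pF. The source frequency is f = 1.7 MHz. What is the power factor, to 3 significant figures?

ω = 2πf = 1.068e+07 rad/s
X_L = ωL = 2670 Ω
X_C = 1/(ωC) = 780 Ω
Branch 1 (R+jX_L): Z₁ = 4500 + j2670 Ω, |Z₁| = 5230 Ω
Branch 2 (−jX_C): Z₂ = −j780 Ω
Parallel: Z = Z₁Z₂/(Z₁+Z₂), |Z| = 836 Ω, ∠Z = -82.1°
cos φ = cos(-82.1°) = 0.137

0.137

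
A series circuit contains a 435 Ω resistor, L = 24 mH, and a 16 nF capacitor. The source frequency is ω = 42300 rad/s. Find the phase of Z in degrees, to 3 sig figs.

-46.7°

X_L = ωL = 1020 Ω
X_C = 1/(ωC) = 1480 Ω
Net reactance X = X_L − X_C = -462 Ω
Z = 435 − j462 Ω
|Z| = √(435² + 462²) = 635 Ω
∠Z = arctan(-462/435) = -46.7°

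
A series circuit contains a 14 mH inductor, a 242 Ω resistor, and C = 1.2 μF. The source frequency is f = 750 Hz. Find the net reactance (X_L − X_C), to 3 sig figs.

ω = 2πf = 4712 rad/s
X_L = ωL = 66.0 Ω
X_C = 1/(ωC) = 177 Ω
X = 66.0 − 177 = -111 Ω

-111 Ω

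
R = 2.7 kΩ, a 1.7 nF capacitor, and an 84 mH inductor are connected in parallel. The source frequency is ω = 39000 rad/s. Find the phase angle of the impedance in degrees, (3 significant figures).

X_L = ωL = 3280 Ω
X_C = 1/(ωC) = 15100 Ω
Parallel: admittances add. Y = 1/R + 1/(jωL) + jωC
Y = (0.000370 − j0.000239) S
|Y| = 0.000441 S → |Z| = 1/|Y| = 2270 Ω, ∠Z = −∠Y = 32.8°

32.8°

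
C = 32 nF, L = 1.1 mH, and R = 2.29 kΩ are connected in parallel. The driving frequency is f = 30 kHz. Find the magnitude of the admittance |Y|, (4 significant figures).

ω = 2πf = 188500 rad/s
X_L = ωL = 207.3 Ω
X_C = 1/(ωC) = 165.8 Ω
Parallel: admittances add. Y = 1/R + 1/(jωL) + jωC
Y = (0.0004367 + j0.001209) S
|Y| = 0.001285 S → |Z| = 1/|Y| = 778.0 Ω, ∠Z = −∠Y = -70.14°

1.285 mS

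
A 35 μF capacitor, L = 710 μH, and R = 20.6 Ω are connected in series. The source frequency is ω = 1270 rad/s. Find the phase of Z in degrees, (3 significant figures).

X_L = ωL = 0.902 Ω
X_C = 1/(ωC) = 22.5 Ω
Net reactance X = X_L − X_C = -21.6 Ω
Z = 20.6 − j21.6 Ω
|Z| = √(20.6² + 21.6²) = 29.8 Ω
∠Z = arctan(-21.6/20.6) = -46.4°

-46.4°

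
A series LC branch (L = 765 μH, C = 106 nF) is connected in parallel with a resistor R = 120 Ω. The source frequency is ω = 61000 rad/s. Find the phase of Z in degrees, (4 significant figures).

X_L = ωL = 46.66 Ω
X_C = 1/(ωC) = 154.7 Ω
Branch 1: Z₁ = R = 120.0 Ω
Branch 2 (series LC): Z₂ = j(X_L − X_C) = −j108.0 Ω
Parallel: Z = Z₁Z₂/(Z₁+Z₂), |Z| = 80.27 Ω, ∠Z = -48.02°

-48.02°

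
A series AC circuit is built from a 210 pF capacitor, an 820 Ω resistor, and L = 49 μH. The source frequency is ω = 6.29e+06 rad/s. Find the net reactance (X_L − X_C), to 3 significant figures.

-449 Ω

X_L = ωL = 308 Ω
X_C = 1/(ωC) = 757 Ω
X = 308 − 757 = -449 Ω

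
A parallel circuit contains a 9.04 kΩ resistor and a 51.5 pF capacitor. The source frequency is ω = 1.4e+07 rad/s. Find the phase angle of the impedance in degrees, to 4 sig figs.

-81.28°

X_C = 1/(ωC) = 1387 Ω
Parallel: admittances add. Y = 1/R + jωC
Y = (0.0001106 + j0.0007210) S
|Y| = 0.0007294 S → |Z| = 1/|Y| = 1371 Ω, ∠Z = −∠Y = -81.28°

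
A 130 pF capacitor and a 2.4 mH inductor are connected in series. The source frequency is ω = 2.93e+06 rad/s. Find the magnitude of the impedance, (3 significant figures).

4410 Ω

X_L = ωL = 7030 Ω
X_C = 1/(ωC) = 2630 Ω
Net reactance X = X_L − X_C = 4410 Ω
Z = j4410 Ω
|Z| = √(0² + 4410²) = 4410 Ω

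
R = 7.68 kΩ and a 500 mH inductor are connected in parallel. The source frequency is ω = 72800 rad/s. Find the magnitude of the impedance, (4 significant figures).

7515 Ω

X_L = ωL = 36400 Ω
Parallel: admittances add. Y = 1/R + 1/(jωL)
Y = (0.0001302 − j2.747e-05) S
|Y| = 0.0001331 S → |Z| = 1/|Y| = 7515 Ω, ∠Z = −∠Y = 11.91°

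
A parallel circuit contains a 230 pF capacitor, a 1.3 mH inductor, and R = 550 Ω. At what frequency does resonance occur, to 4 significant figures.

ω₀ = 1/√(LC) = 1/√(0.0013 × 2.3e-10) = 1.829e+06 rad/s
f₀ = ω₀/(2π) = 291.1 kHz

291.1 kHz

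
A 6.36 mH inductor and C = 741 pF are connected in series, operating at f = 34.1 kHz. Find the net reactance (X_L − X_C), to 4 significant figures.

ω = 2πf = 214300 rad/s
X_L = ωL = 1363 Ω
X_C = 1/(ωC) = 6299 Ω
X = 1363 − 6299 = -4936 Ω

-4936 Ω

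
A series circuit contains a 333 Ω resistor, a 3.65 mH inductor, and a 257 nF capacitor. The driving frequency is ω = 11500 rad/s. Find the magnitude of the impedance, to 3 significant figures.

446 Ω

X_L = ωL = 42.0 Ω
X_C = 1/(ωC) = 338 Ω
Net reactance X = X_L − X_C = -296 Ω
Z = 333 − j296 Ω
|Z| = √(333² + 296²) = 446 Ω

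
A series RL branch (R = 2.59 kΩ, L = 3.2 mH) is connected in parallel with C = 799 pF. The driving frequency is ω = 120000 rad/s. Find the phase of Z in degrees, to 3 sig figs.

X_L = ωL = 384 Ω
X_C = 1/(ωC) = 10400 Ω
Branch 1 (R+jX_L): Z₁ = 2590 + j384 Ω, |Z₁| = 2620 Ω
Branch 2 (−jX_C): Z₂ = −j10400 Ω
Parallel: Z = Z₁Z₂/(Z₁+Z₂), |Z| = 2630 Ω, ∠Z = -6.02°

-6.02°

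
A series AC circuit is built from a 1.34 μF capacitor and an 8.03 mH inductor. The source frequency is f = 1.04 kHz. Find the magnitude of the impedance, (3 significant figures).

ω = 2πf = 6535 rad/s
X_L = ωL = 52.5 Ω
X_C = 1/(ωC) = 114 Ω
Net reactance X = X_L − X_C = -61.7 Ω
Z = − j61.7 Ω
|Z| = √(0² + 61.7²) = 61.7 Ω

61.7 Ω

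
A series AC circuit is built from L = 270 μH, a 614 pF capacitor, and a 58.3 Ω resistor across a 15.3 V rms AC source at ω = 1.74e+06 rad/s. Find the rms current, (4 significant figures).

32.56 mA

X_L = ωL = 469.8 Ω
X_C = 1/(ωC) = 936.0 Ω
Net reactance X = X_L − X_C = -466.2 Ω
Z = 58.30 − j466.2 Ω
|Z| = √(58.30² + 466.2²) = 469.8 Ω
I = V/|Z| = 15.3/469.8 = 32.56 mA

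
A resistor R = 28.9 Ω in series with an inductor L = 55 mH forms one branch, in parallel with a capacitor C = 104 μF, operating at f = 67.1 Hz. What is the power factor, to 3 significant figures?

0.615

ω = 2πf = 421.6 rad/s
X_L = ωL = 23.2 Ω
X_C = 1/(ωC) = 22.8 Ω
Branch 1 (R+jX_L): Z₁ = 28.9 + j23.2 Ω, |Z₁| = 37.1 Ω
Branch 2 (−jX_C): Z₂ = −j22.8 Ω
Parallel: Z = Z₁Z₂/(Z₁+Z₂), |Z| = 29.2 Ω, ∠Z = -52.0°
cos φ = cos(-52.0°) = 0.615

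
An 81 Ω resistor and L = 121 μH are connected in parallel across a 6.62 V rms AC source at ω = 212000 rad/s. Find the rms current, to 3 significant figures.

271 mA

X_L = ωL = 25.7 Ω
Parallel: admittances add. Y = 1/R + 1/(jωL)
Y = (0.0123 − j0.0390) S
|Y| = 0.0409 S → |Z| = 1/|Y| = 24.5 Ω, ∠Z = −∠Y = 72.4°
I = V/|Z| = 6.62/24.5 = 271 mA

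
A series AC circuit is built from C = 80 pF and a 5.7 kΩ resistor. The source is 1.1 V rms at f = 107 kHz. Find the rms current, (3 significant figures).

56.6 μA

ω = 2πf = 672300 rad/s
X_C = 1/(ωC) = 18600 Ω
Z = 5700 − j18600 Ω
|Z| = √(5700² + 18600²) = 19400 Ω
I = V/|Z| = 1.1/19400 = 56.6 μA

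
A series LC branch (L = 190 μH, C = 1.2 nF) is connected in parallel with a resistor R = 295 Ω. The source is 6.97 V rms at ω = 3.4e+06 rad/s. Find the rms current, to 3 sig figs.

29.3 mA

X_L = ωL = 646 Ω
X_C = 1/(ωC) = 245 Ω
Branch 1: Z₁ = R = 295 Ω
Branch 2 (series LC): Z₂ = j(X_L − X_C) = j401 Ω
Parallel: Z = Z₁Z₂/(Z₁+Z₂), |Z| = 238 Ω, ∠Z = 36.3°
I = V/|Z| = 6.97/238 = 29.3 mA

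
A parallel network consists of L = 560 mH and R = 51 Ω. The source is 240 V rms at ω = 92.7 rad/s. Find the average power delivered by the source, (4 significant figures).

X_L = ωL = 51.91 Ω
Parallel: admittances add. Y = 1/R + 1/(jωL)
Y = (0.01961 − j0.01926) S
|Y| = 0.02749 S → |Z| = 1/|Y| = 36.38 Ω, ∠Z = −∠Y = 44.49°
I = V/|Z| = 6.597 A
P = VI cos φ = 240 × 6.597 × cos(44.49°) = 1.129 kW

1.129 kW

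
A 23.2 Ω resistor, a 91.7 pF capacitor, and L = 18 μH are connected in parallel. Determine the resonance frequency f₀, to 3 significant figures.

3.92 MHz

ω₀ = 1/√(LC) = 1/√(1.8e-05 × 9.17e-11) = 2.461e+07 rad/s
f₀ = ω₀/(2π) = 3.92 MHz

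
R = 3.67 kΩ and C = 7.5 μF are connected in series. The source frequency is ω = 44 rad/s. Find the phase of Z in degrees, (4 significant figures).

X_C = 1/(ωC) = 3030 Ω
Z = 3670 − j3030 Ω
|Z| = √(3670² + 3030²) = 4759 Ω
∠Z = arctan(-3030/3670) = -39.55°

-39.55°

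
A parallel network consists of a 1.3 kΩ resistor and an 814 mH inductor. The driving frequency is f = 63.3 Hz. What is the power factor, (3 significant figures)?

0.242

ω = 2πf = 397.7 rad/s
X_L = ωL = 324 Ω
Parallel: admittances add. Y = 1/R + 1/(jωL)
Y = (0.000769 − j0.00309) S
|Y| = 0.00318 S → |Z| = 1/|Y| = 314 Ω, ∠Z = −∠Y = 76.0°
cos φ = cos(76.0°) = 0.242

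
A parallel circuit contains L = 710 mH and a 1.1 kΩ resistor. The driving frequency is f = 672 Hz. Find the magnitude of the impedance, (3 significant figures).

1030 Ω

ω = 2πf = 4222 rad/s
X_L = ωL = 3000 Ω
Parallel: admittances add. Y = 1/R + 1/(jωL)
Y = (0.000909 − j0.000334) S
|Y| = 0.000968 S → |Z| = 1/|Y| = 1030 Ω, ∠Z = −∠Y = 20.1°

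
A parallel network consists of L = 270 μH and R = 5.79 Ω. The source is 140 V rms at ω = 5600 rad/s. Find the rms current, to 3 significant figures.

X_L = ωL = 1.51 Ω
Parallel: admittances add. Y = 1/R + 1/(jωL)
Y = (0.173 − j0.661) S
|Y| = 0.684 S → |Z| = 1/|Y| = 1.46 Ω, ∠Z = −∠Y = 75.4°
I = V/|Z| = 140/1.46 = 95.7 A

95.7 A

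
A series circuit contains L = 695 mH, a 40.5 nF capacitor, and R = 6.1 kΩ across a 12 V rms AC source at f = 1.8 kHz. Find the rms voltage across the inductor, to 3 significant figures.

11.3 V

ω = 2πf = 11310 rad/s
X_L = ωL = 7860 Ω
X_C = 1/(ωC) = 2180 Ω
Net reactance X = X_L − X_C = 5680 Ω
Z = 6100 + j5680 Ω
|Z| = √(6100² + 5680²) = 8330 Ω
I = V/|Z| = 1.44 mA
V_L = I·|Z_L| = 0.00144 × 7860 = 11.3 V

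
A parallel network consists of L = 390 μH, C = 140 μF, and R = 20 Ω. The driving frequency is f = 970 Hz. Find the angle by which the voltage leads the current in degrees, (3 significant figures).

ω = 2πf = 6095 rad/s
X_L = ωL = 2.38 Ω
X_C = 1/(ωC) = 1.17 Ω
Parallel: admittances add. Y = 1/R + 1/(jωL) + jωC
Y = (0.0500 + j0.433) S
|Y| = 0.435 S → |Z| = 1/|Y| = 2.30 Ω, ∠Z = −∠Y = -83.4°

-83.4°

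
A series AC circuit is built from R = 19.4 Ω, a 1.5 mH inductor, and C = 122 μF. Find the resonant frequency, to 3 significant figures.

ω₀ = 1/√(LC) = 1/√(0.0015 × 0.000122) = 2338 rad/s
f₀ = ω₀/(2π) = 372 Hz

372 Hz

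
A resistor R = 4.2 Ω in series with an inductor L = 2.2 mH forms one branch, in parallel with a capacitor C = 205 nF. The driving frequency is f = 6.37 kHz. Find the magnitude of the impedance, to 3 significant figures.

315 Ω

ω = 2πf = 40020 rad/s
X_L = ωL = 88.1 Ω
X_C = 1/(ωC) = 122 Ω
Branch 1 (R+jX_L): Z₁ = 4.20 + j88.1 Ω, |Z₁| = 88.2 Ω
Branch 2 (−jX_C): Z₂ = −j122 Ω
Parallel: Z = Z₁Z₂/(Z₁+Z₂), |Z| = 315 Ω, ∠Z = 80.2°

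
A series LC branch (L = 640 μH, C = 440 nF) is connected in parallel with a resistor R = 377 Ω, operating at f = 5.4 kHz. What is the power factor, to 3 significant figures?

ω = 2πf = 33930 rad/s
X_L = ωL = 21.7 Ω
X_C = 1/(ωC) = 67.0 Ω
Branch 1: Z₁ = R = 377 Ω
Branch 2 (series LC): Z₂ = j(X_L − X_C) = −j45.3 Ω
Parallel: Z = Z₁Z₂/(Z₁+Z₂), |Z| = 44.9 Ω, ∠Z = -83.2°
cos φ = cos(-83.2°) = 0.119

0.119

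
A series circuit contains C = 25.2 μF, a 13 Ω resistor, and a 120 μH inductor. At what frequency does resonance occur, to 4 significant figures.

ω₀ = 1/√(LC) = 1/√(0.00012 × 2.52e-05) = 18180 rad/s
f₀ = ω₀/(2π) = 2.894 kHz

2.894 kHz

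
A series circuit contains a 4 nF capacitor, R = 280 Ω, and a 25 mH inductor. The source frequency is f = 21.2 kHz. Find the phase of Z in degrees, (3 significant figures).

ω = 2πf = 133200 rad/s
X_L = ωL = 3330 Ω
X_C = 1/(ωC) = 1880 Ω
Net reactance X = X_L − X_C = 1450 Ω
Z = 280 + j1450 Ω
|Z| = √(280² + 1450²) = 1480 Ω
∠Z = arctan(1450/280) = 79.1°

79.1°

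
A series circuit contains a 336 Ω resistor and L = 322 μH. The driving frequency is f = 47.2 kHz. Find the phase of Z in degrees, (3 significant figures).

15.9°

ω = 2πf = 296600 rad/s
X_L = ωL = 95.5 Ω
Z = 336 + j95.5 Ω
|Z| = √(336² + 95.5²) = 349 Ω
∠Z = arctan(95.5/336) = 15.9°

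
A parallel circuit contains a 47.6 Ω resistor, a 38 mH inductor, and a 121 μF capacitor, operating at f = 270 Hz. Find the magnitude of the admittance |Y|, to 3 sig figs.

ω = 2πf = 1696 rad/s
X_L = ωL = 64.5 Ω
X_C = 1/(ωC) = 4.87 Ω
Parallel: admittances add. Y = 1/R + 1/(jωL) + jωC
Y = (0.0210 + j0.190) S
|Y| = 0.191 S → |Z| = 1/|Y| = 5.24 Ω, ∠Z = −∠Y = -83.7°

191 mS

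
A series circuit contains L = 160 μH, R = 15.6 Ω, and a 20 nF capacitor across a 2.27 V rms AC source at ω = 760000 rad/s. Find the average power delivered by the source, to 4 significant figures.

23.94 mW

X_L = ωL = 121.6 Ω
X_C = 1/(ωC) = 65.79 Ω
Net reactance X = X_L − X_C = 55.81 Ω
Z = 15.60 + j55.81 Ω
|Z| = √(15.60² + 55.81²) = 57.95 Ω
∠Z = arctan(55.81/15.60) = 74.38°
I = V/|Z| = 39.17 mA
P = VI cos φ = 2.27 × 0.03917 × cos(74.38°) = 23.94 mW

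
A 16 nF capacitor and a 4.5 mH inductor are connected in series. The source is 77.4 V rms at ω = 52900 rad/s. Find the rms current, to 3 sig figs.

82.0 mA

X_L = ωL = 238 Ω
X_C = 1/(ωC) = 1180 Ω
Net reactance X = X_L − X_C = -943 Ω
Z = − j943 Ω
|Z| = √(0² + 943²) = 943 Ω
I = V/|Z| = 77.4/943 = 82.0 mA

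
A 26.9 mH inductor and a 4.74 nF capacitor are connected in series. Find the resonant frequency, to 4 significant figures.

14.09 kHz

ω₀ = 1/√(LC) = 1/√(0.0269 × 4.74e-09) = 88560 rad/s
f₀ = ω₀/(2π) = 14.09 kHz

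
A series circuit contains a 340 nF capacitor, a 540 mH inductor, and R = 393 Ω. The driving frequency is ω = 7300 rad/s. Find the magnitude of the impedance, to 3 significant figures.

X_L = ωL = 3940 Ω
X_C = 1/(ωC) = 403 Ω
Net reactance X = X_L − X_C = 3540 Ω
Z = 393 + j3540 Ω
|Z| = √(393² + 3540²) = 3560 Ω

3560 Ω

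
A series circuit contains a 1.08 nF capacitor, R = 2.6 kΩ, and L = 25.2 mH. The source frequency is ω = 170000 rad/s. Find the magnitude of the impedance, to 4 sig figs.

2848 Ω

X_L = ωL = 4284 Ω
X_C = 1/(ωC) = 5447 Ω
Net reactance X = X_L − X_C = -1163 Ω
Z = 2600 − j1163 Ω
|Z| = √(2600² + 1163²) = 2848 Ω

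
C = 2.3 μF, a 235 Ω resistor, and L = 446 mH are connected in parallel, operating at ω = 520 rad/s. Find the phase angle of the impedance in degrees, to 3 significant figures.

36.2°

X_L = ωL = 232 Ω
X_C = 1/(ωC) = 836 Ω
Parallel: admittances add. Y = 1/R + 1/(jωL) + jωC
Y = (0.00426 − j0.00312) S
|Y| = 0.00527 S → |Z| = 1/|Y| = 190 Ω, ∠Z = −∠Y = 36.2°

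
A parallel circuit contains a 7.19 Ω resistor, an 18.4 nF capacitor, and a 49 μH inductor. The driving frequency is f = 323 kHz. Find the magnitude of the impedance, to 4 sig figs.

ω = 2πf = 2.029e+06 rad/s
X_L = ωL = 99.44 Ω
X_C = 1/(ωC) = 26.78 Ω
Parallel: admittances add. Y = 1/R + 1/(jωL) + jωC
Y = (0.1391 + j0.02729) S
|Y| = 0.1417 S → |Z| = 1/|Y| = 7.055 Ω, ∠Z = −∠Y = -11.10°

7.055 Ω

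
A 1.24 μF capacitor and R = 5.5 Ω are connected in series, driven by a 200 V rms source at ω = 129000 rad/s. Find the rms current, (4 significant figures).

24.02 A

X_C = 1/(ωC) = 6.252 Ω
Z = 5.500 − j6.252 Ω
|Z| = √(5.500² + 6.252²) = 8.327 Ω
I = V/|Z| = 200/8.327 = 24.02 A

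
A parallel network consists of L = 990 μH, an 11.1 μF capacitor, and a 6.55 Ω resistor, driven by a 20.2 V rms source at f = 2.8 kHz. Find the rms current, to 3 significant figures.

ω = 2πf = 17590 rad/s
X_L = ωL = 17.4 Ω
X_C = 1/(ωC) = 5.12 Ω
Parallel: admittances add. Y = 1/R + 1/(jωL) + jωC
Y = (0.153 + j0.138) S
|Y| = 0.206 S → |Z| = 1/|Y| = 4.86 Ω, ∠Z = −∠Y = -42.1°
I = V/|Z| = 20.2/4.86 = 4.16 A

4.16 A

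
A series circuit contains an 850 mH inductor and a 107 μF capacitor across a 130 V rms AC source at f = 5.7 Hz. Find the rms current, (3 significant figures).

564 mA

ω = 2πf = 35.81 rad/s
X_L = ωL = 30.4 Ω
X_C = 1/(ωC) = 261 Ω
Net reactance X = X_L − X_C = -231 Ω
Z = − j231 Ω
|Z| = √(0² + 231²) = 231 Ω
I = V/|Z| = 130/231 = 564 mA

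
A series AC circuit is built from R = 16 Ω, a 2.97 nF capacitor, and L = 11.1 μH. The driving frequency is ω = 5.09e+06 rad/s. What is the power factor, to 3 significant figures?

0.856

X_L = ωL = 56.5 Ω
X_C = 1/(ωC) = 66.1 Ω
Net reactance X = X_L − X_C = -9.65 Ω
Z = 16.0 − j9.65 Ω
|Z| = √(16.0² + 9.65²) = 18.7 Ω
∠Z = arctan(-9.65/16.0) = -31.1°
cos φ = cos(-31.1°) = 0.856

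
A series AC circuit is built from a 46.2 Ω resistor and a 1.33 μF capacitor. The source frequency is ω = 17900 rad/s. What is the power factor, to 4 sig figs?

X_C = 1/(ωC) = 42.00 Ω
Z = 46.20 − j42.00 Ω
|Z| = √(46.20² + 42.00²) = 62.44 Ω
∠Z = arctan(-42.00/46.20) = -42.28°
cos φ = cos(-42.28°) = 0.7399

0.7399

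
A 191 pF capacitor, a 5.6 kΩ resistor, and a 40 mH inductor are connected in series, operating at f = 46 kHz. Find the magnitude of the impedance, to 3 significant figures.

ω = 2πf = 289000 rad/s
X_L = ωL = 11600 Ω
X_C = 1/(ωC) = 18100 Ω
Net reactance X = X_L − X_C = -6550 Ω
Z = 5600 − j6550 Ω
|Z| = √(5600² + 6550²) = 8620 Ω

8620 Ω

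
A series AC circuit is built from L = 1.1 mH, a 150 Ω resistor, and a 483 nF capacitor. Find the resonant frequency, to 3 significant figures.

ω₀ = 1/√(LC) = 1/√(0.0011 × 4.83e-07) = 43380 rad/s
f₀ = ω₀/(2π) = 6.90 kHz

6.90 kHz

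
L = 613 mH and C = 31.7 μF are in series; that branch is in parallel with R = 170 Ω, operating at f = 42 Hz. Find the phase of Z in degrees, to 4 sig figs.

ω = 2πf = 263.9 rad/s
X_L = ωL = 161.8 Ω
X_C = 1/(ωC) = 119.5 Ω
Branch 1: Z₁ = R = 170.0 Ω
Branch 2 (series LC): Z₂ = j(X_L − X_C) = j42.23 Ω
Parallel: Z = Z₁Z₂/(Z₁+Z₂), |Z| = 40.98 Ω, ∠Z = 76.05°

76.05°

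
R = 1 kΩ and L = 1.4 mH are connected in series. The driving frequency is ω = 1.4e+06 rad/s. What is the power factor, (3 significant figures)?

X_L = ωL = 1960 Ω
Z = 1000 + j1960 Ω
|Z| = √(1000² + 1960²) = 2200 Ω
∠Z = arctan(1960/1000) = 63.0°
cos φ = cos(63.0°) = 0.454

0.454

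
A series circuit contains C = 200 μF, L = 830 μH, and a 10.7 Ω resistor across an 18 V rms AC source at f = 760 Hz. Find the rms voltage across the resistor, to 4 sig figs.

ω = 2πf = 4775 rad/s
X_L = ωL = 3.963 Ω
X_C = 1/(ωC) = 1.047 Ω
Net reactance X = X_L − X_C = 2.916 Ω
Z = 10.70 + j2.916 Ω
|Z| = √(10.70² + 2.916²) = 11.09 Ω
I = V/|Z| = 1.623 A
V_R = I·|Z_R| = 1.623 × 10.70 = 17.37 V

17.37 V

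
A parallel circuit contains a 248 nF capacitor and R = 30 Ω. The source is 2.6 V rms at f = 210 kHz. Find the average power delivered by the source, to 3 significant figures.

ω = 2πf = 1.319e+06 rad/s
X_C = 1/(ωC) = 3.06 Ω
Parallel: admittances add. Y = 1/R + jωC
Y = (0.0333 + j0.327) S
|Y| = 0.329 S → |Z| = 1/|Y| = 3.04 Ω, ∠Z = −∠Y = -84.2°
I = V/|Z| = 855 mA
P = VI cos φ = 2.6 × 0.855 × cos(-84.2°) = 225 mW

225 mW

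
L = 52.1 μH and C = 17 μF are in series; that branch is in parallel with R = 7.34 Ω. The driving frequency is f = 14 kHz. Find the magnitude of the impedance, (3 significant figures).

3.45 Ω

ω = 2πf = 87960 rad/s
X_L = ωL = 4.58 Ω
X_C = 1/(ωC) = 0.669 Ω
Branch 1: Z₁ = R = 7.34 Ω
Branch 2 (series LC): Z₂ = j(X_L − X_C) = j3.91 Ω
Parallel: Z = Z₁Z₂/(Z₁+Z₂), |Z| = 3.45 Ω, ∠Z = 61.9°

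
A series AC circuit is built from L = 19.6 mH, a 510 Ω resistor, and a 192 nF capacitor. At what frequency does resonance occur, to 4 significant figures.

2.594 kHz

ω₀ = 1/√(LC) = 1/√(0.0196 × 1.92e-07) = 16300 rad/s
f₀ = ω₀/(2π) = 2.594 kHz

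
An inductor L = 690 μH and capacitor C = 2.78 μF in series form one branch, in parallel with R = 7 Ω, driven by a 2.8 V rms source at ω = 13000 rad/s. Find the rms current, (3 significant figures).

X_L = ωL = 8.97 Ω
X_C = 1/(ωC) = 27.7 Ω
Branch 1: Z₁ = R = 7.00 Ω
Branch 2 (series LC): Z₂ = j(X_L − X_C) = −j18.7 Ω
Parallel: Z = Z₁Z₂/(Z₁+Z₂), |Z| = 6.56 Ω, ∠Z = -20.5°
I = V/|Z| = 2.8/6.56 = 427 mA

427 mA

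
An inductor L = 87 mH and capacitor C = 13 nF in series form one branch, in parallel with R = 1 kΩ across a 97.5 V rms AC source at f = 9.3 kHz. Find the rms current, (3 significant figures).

101 mA

ω = 2πf = 58430 rad/s
X_L = ωL = 5080 Ω
X_C = 1/(ωC) = 1320 Ω
Branch 1: Z₁ = R = 1000 Ω
Branch 2 (series LC): Z₂ = j(X_L − X_C) = j3770 Ω
Parallel: Z = Z₁Z₂/(Z₁+Z₂), |Z| = 967 Ω, ∠Z = 14.9°
I = V/|Z| = 97.5/967 = 101 mA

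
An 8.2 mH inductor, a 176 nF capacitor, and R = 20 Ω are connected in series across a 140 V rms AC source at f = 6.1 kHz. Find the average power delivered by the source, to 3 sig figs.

ω = 2πf = 38330 rad/s
X_L = ωL = 314 Ω
X_C = 1/(ωC) = 148 Ω
Net reactance X = X_L − X_C = 166 Ω
Z = 20.0 + j166 Ω
|Z| = √(20.0² + 166²) = 167 Ω
∠Z = arctan(166/20.0) = 83.1°
I = V/|Z| = 837 mA
P = VI cos φ = 140 × 0.837 × cos(83.1°) = 14.0 W

14.0 W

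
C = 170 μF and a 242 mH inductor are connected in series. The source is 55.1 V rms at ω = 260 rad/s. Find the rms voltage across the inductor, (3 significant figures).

X_L = ωL = 62.9 Ω
X_C = 1/(ωC) = 22.6 Ω
Net reactance X = X_L − X_C = 40.3 Ω
Z = j40.3 Ω
|Z| = √(0² + 40.3²) = 40.3 Ω
I = V/|Z| = 1.37 A
V_L = I·|Z_L| = 1.37 × 62.9 = 86.0 V

86.0 V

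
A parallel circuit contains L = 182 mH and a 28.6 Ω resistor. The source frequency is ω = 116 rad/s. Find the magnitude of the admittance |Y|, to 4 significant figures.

X_L = ωL = 21.11 Ω
Parallel: admittances add. Y = 1/R + 1/(jωL)
Y = (0.03497 − j0.04737) S
|Y| = 0.05887 S → |Z| = 1/|Y| = 16.99 Ω, ∠Z = −∠Y = 53.57°

58.87 mS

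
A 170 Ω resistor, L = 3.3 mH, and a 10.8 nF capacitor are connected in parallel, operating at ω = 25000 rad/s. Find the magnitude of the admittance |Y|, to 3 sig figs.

13.2 mS

X_L = ωL = 82.5 Ω
X_C = 1/(ωC) = 3700 Ω
Parallel: admittances add. Y = 1/R + 1/(jωL) + jωC
Y = (0.00588 − j0.0119) S
|Y| = 0.0132 S → |Z| = 1/|Y| = 75.6 Ω, ∠Z = −∠Y = 63.6°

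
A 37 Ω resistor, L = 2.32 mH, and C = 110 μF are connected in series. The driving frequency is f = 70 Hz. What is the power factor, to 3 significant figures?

ω = 2πf = 439.8 rad/s
X_L = ωL = 1.02 Ω
X_C = 1/(ωC) = 20.7 Ω
Net reactance X = X_L − X_C = -19.6 Ω
Z = 37.0 − j19.6 Ω
|Z| = √(37.0² + 19.6²) = 41.9 Ω
∠Z = arctan(-19.6/37.0) = -28.0°
cos φ = cos(-28.0°) = 0.883

0.883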